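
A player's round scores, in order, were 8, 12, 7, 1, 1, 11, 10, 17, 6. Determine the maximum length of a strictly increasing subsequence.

Let dp[i] be the length of the longest such subsequence ending at index i:
i:      1  2  3  4  5  6  7  8  9
a[i]:   8 12  7  1  1 11 10 17  6
dp:     1  2  1  1  1  2  2  3  2
Maximum dp value is 3.

3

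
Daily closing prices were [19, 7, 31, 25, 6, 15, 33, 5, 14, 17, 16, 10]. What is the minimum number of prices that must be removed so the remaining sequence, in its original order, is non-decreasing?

Fewest deletions = n − (longest non-decreasing subsequence).
Patience tails:
19 → extends → [19]
7 → replaces 19 → [7]
31 → extends → [7, 31]
25 → replaces 31 → [7, 25]
6 → replaces 7 → [6, 25]
15 → replaces 25 → [6, 15]
33 → extends → [6, 15, 33]
5 → replaces 6 → [5, 15, 33]
14 → replaces 15 → [5, 14, 33]
17 → replaces 33 → [5, 14, 17]
16 → replaces 17 → [5, 14, 16]
10 → replaces 14 → [5, 10, 16]
Longest non-decreasing subsequence has length 3, so deletions = 12 − 3 = 9.

9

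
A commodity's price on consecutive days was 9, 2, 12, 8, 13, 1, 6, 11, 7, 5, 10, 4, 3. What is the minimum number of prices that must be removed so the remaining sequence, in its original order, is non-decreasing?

9

Fewest deletions = n − (longest non-decreasing subsequence).
i:      1  2  3  4  5  6  7  8  9 10 11 12 13
a[i]:   9  2 12  8 13  1  6 11  7  5 10  4  3
dp:     1  1  2  2  3  1  2  3  3  2  4  2  2
max dp = 4, so deletions = 13 − 4 = 9.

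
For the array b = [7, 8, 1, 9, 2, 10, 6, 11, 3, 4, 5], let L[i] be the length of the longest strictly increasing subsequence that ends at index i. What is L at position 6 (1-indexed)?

4

dp[i] = 1 + max{dp[j] : j<i, b[j]<b[i]} (or 1 if no such j):
i:      1  2  3  4  5  6  7  8  9 10 11
b[i]:   7  8  1  9  2 10  6 11  3  4  5
dp:     1  2  1  3  2  4  3  5  3  4  5
At index 6 the value is 4.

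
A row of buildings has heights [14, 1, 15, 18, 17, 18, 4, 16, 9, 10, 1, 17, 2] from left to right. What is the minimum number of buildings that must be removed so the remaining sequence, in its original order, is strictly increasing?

8

Fewest deletions = n − (longest strictly increasing subsequence).
i:      1  2  3  4  5  6  7  8  9 10 11 12 13
a[i]:  14  1 15 18 17 18  4 16  9 10  1 17  2
dp:     1  1  2  3  3  4  2  3  3  4  1  5  2
max dp = 5, so deletions = 13 − 5 = 8.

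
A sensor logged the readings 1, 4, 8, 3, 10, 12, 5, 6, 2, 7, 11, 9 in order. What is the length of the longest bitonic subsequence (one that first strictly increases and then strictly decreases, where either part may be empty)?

7

inc[i] = longest strictly increasing subsequence ending at i; dec[i] = longest strictly decreasing subsequence starting at i:
i:      1  2  3  4  5  6  7  8  9 10 11 12
a[i]:   1  4  8  3 10 12  5  6  2  7 11  9
inc:    1  2  3  2  4  5  3  4  2  5  6  6
dec:    1  3  3  2  3  3  2  2  1  1  2  1
Best peak at i=6 (value 12): inc=5, dec=3, length 5+3−1 = 7.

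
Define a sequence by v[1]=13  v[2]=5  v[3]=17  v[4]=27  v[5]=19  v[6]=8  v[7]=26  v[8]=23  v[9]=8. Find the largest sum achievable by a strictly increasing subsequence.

Let S[i] be the best sum of a strictly increasing subsequence ending at i:
i:      1  2  3  4  5  6  7  8  9
v[i]:  13  5 17 27 19  8 26 23  8
S:     13  5 30 57 49 13 75 72 13
Maximum is 75 (e.g. 13 + 17 + 19 + 26).

75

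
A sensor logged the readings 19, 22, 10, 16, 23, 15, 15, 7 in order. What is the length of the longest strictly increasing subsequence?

Track the smallest tail for each achievable length (strict):
19 → extends → [19]
22 → extends → [19, 22]
10 → replaces 19 → [10, 22]
16 → replaces 22 → [10, 16]
23 → extends → [10, 16, 23]
15 → replaces 16 → [10, 15, 23]
15 → already a tail → [10, 15, 23]
7 → replaces 10 → [7, 15, 23]
Three tails, so the longest strictly increasing subsequence has length 3 (e.g. 19, 22, 23).

3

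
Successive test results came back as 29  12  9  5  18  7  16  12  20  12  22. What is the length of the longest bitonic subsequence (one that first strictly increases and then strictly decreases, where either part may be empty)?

inc[i] = longest strictly increasing subsequence ending at i; dec[i] = longest strictly decreasing subsequence starting at i:
i:      1  2  3  4  5  6  7  8  9 10 11
a[i]:  29 12  9  5 18  7 16 12 20 12 22
inc:    1  1  1  1  2  2  3  3  4  3  5
dec:    4  3  2  1  3  1  2  1  2  1  1
Best peak at i=9 (value 20): inc=4, dec=2, length 4+2−1 = 5.

5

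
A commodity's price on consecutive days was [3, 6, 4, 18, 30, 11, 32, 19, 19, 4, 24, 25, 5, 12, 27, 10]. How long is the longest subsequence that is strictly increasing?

Track the smallest tail for each achievable length (strict):
3 → extends → [3]
6 → extends → [3, 6]
4 → replaces 6 → [3, 4]
18 → extends → [3, 4, 18]
30 → extends → [3, 4, 18, 30]
11 → replaces 18 → [3, 4, 11, 30]
32 → extends → [3, 4, 11, 30, 32]
19 → replaces 30 → [3, 4, 11, 19, 32]
19 → already a tail → [3, 4, 11, 19, 32]
4 → already a tail → [3, 4, 11, 19, 32]
24 → replaces 32 → [3, 4, 11, 19, 24]
25 → extends → [3, 4, 11, 19, 24, 25]
5 → replaces 11 → [3, 4, 5, 19, 24, 25]
12 → replaces 19 → [3, 4, 5, 12, 24, 25]
27 → extends → [3, 4, 5, 12, 24, 25, 27]
10 → replaces 12 → [3, 4, 5, 10, 24, 25, 27]
Seven tails, so the longest strictly increasing subsequence has length 7 (e.g. 3, 6, 18, 19, 24, 25, 27).

7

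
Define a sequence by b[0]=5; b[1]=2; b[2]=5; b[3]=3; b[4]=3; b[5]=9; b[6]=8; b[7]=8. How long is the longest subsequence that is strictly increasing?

Let dp[i] be the length of the longest such subsequence ending at index i:
i:     0 1 2 3 4 5 6 7
b[i]:  5 2 5 3 3 9 8 8
dp:    1 1 2 2 2 3 3 3
Maximum dp value is 3.

3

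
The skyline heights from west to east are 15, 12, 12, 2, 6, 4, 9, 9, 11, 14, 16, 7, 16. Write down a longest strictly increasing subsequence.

2, 6, 9, 11, 14, 16

Patience tails give the LIS length; then backtrack through the dp parents:
15 → extends → [15]
12 → replaces 15 → [12]
12 → already a tail → [12]
2 → replaces 12 → [2]
6 → extends → [2, 6]
4 → replaces 6 → [2, 4]
9 → extends → [2, 4, 9]
9 → already a tail → [2, 4, 9]
11 → extends → [2, 4, 9, 11]
14 → extends → [2, 4, 9, 11, 14]
16 → extends → [2, 4, 9, 11, 14, 16]
7 → replaces 9 → [2, 4, 7, 11, 14, 16]
16 → already a tail → [2, 4, 7, 11, 14, 16]
Length 6; one witness is 2, 6, 9, 11, 14, 16.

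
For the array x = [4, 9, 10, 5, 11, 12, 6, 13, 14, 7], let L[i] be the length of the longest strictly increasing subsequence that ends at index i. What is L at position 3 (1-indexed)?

dp[i] = 1 + max{dp[j] : j<i, x[j]<x[i]} (or 1 if no such j):
i:      1  2  3  4  5  6  7  8  9 10
x[i]:   4  9 10  5 11 12  6 13 14  7
dp:     1  2  3  2  4  5  3  6  7  4
At index 3 the value is 3.

3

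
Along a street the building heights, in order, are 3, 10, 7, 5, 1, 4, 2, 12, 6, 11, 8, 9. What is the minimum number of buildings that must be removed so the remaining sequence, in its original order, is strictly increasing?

Fewest deletions = n − (longest strictly increasing subsequence).
Patience tails:
3 → extends → [3]
10 → extends → [3, 10]
7 → replaces 10 → [3, 7]
5 → replaces 7 → [3, 5]
1 → replaces 3 → [1, 5]
4 → replaces 5 → [1, 4]
2 → replaces 4 → [1, 2]
12 → extends → [1, 2, 12]
6 → replaces 12 → [1, 2, 6]
11 → extends → [1, 2, 6, 11]
8 → replaces 11 → [1, 2, 6, 8]
9 → extends → [1, 2, 6, 8, 9]
Longest strictly increasing subsequence has length 5, so deletions = 12 − 5 = 7.

7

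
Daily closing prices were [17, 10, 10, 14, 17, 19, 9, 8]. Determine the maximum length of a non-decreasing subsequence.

Track the smallest tail for each achievable length (allowing ties):
17 → extends → [17]
10 → replaces 17 → [10]
10 → extends → [10, 10]
14 → extends → [10, 10, 14]
17 → extends → [10, 10, 14, 17]
19 → extends → [10, 10, 14, 17, 19]
9 → replaces 10 → [9, 10, 14, 17, 19]
8 → replaces 9 → [8, 10, 14, 17, 19]
Five tails, so the longest non-decreasing subsequence has length 5 (e.g. 10, 10, 14, 17, 19).

5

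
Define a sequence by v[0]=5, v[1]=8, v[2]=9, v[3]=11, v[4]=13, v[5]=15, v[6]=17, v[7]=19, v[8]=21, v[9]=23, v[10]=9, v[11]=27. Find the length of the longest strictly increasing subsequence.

11

Track the smallest tail for each achievable length (strict):
5 → extends → [5]
8 → extends → [5, 8]
9 → extends → [5, 8, 9]
11 → extends → [5, 8, 9, 11]
13 → extends → [5, 8, 9, 11, 13]
15 → extends → [5, 8, 9, 11, 13, 15]
17 → extends → [5, 8, 9, 11, 13, 15, 17]
19 → extends → [5, 8, 9, 11, 13, 15, 17, 19]
21 → extends → [5, 8, 9, 11, 13, 15, 17, 19, 21]
23 → extends → [5, 8, 9, 11, 13, 15, 17, 19, 21, 23]
9 → already a tail → [5, 8, 9, 11, 13, 15, 17, 19, 21, 23]
27 → extends → [5, 8, 9, 11, 13, 15, 17, 19, 21, 23, 27]
Eleven tails, so the longest strictly increasing subsequence has length 11 (e.g. 5, 8, 9, 11, 13, 15, 17, 19, 21, 23, 27).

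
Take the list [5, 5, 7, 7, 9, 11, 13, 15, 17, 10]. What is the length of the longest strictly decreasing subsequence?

Let dp[i] be the longest strictly decreasing subsequence ending at i:
i:      1  2  3  4  5  6  7  8  9 10
a[i]:   5  5  7  7  9 11 13 15 17 10
dp:     1  1  1  1  1  1  1  1  1  2
Maximum is 2.

2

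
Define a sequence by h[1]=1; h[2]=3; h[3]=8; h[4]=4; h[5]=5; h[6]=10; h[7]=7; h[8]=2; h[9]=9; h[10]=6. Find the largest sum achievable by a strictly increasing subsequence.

Let S[i] be the best sum of a strictly increasing subsequence ending at i:
i:      1  2  3  4  5  6  7  8  9 10
h[i]:   1  3  8  4  5 10  7  2  9  6
S:      1  4 12  8 13 23 20  3 29 19
Maximum is 29 (e.g. 1 + 3 + 4 + 5 + 7 + 9).

29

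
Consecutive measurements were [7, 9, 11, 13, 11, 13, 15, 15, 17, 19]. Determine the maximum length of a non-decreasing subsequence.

Track the smallest tail for each achievable length (allowing ties):
7 → extends → [7]
9 → extends → [7, 9]
11 → extends → [7, 9, 11]
13 → extends → [7, 9, 11, 13]
11 → replaces 13 → [7, 9, 11, 11]
13 → extends → [7, 9, 11, 11, 13]
15 → extends → [7, 9, 11, 11, 13, 15]
15 → extends → [7, 9, 11, 11, 13, 15, 15]
17 → extends → [7, 9, 11, 11, 13, 15, 15, 17]
19 → extends → [7, 9, 11, 11, 13, 15, 15, 17, 19]
Nine tails, so the longest non-decreasing subsequence has length 9 (e.g. 7, 9, 11, 13, 13, 15, 15, 17, 19).

9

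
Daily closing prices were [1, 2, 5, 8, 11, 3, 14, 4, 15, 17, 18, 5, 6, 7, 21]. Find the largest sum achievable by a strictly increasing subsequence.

112

Let S[i] be the best sum of a strictly increasing subsequence ending at i:
i:       1   2   3   4   5   6   7   8   9  10  11  12  13  14  15
a[i]:    1   2   5   8  11   3  14   4  15  17  18   5   6   7  21
S:       1   3   8  16  27   6  41  10  56  73  91  15  21  28 112
Maximum is 112 (e.g. 1 + 2 + 5 + 8 + 11 + 14 + 15 + 17 + 18 + 21).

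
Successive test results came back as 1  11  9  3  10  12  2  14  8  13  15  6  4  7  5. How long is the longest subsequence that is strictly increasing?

Track the smallest tail for each achievable length (strict):
1 → extends → [1]
11 → extends → [1, 11]
9 → replaces 11 → [1, 9]
3 → replaces 9 → [1, 3]
10 → extends → [1, 3, 10]
12 → extends → [1, 3, 10, 12]
2 → replaces 3 → [1, 2, 10, 12]
14 → extends → [1, 2, 10, 12, 14]
8 → replaces 10 → [1, 2, 8, 12, 14]
13 → replaces 14 → [1, 2, 8, 12, 13]
15 → extends → [1, 2, 8, 12, 13, 15]
6 → replaces 8 → [1, 2, 6, 12, 13, 15]
4 → replaces 6 → [1, 2, 4, 12, 13, 15]
7 → replaces 12 → [1, 2, 4, 7, 13, 15]
5 → replaces 7 → [1, 2, 4, 5, 13, 15]
Six tails, so the longest strictly increasing subsequence has length 6 (e.g. 1, 9, 10, 12, 14, 15).

6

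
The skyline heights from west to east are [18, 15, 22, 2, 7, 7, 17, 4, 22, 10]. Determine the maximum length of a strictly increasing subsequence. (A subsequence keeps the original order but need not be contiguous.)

4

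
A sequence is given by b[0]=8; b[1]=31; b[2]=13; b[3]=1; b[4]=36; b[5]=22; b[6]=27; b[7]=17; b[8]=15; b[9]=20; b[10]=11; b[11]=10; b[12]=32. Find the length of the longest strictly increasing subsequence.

5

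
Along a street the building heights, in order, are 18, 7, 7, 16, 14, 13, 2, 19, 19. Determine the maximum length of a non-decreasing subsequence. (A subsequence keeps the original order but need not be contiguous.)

Track the smallest tail for each achievable length (allowing ties):
18 → extends → [18]
7 → replaces 18 → [7]
7 → extends → [7, 7]
16 → extends → [7, 7, 16]
14 → replaces 16 → [7, 7, 14]
13 → replaces 14 → [7, 7, 13]
2 → replaces 7 → [2, 7, 13]
19 → extends → [2, 7, 13, 19]
19 → extends → [2, 7, 13, 19, 19]
Five tails, so the longest non-decreasing subsequence has length 5 (e.g. 7, 7, 16, 19, 19).

5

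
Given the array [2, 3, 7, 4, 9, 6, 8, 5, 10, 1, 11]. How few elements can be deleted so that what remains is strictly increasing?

Fewest deletions = n − (longest strictly increasing subsequence).
i:      1  2  3  4  5  6  7  8  9 10 11
a[i]:   2  3  7  4  9  6  8  5 10  1 11
dp:     1  2  3  3  4  4  5  4  6  1  7
max dp = 7, so deletions = 11 − 7 = 4.

4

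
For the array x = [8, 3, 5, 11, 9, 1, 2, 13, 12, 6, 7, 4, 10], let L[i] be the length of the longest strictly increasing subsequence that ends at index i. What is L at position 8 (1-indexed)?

4

dp[i] = 1 + max{dp[j] : j<i, x[j]<x[i]} (or 1 if no such j):
i:      1  2  3  4  5  6  7  8  9 10 11 12 13
x[i]:   8  3  5 11  9  1  2 13 12  6  7  4 10
dp:     1  1  2  3  3  1  2  4  4  3  4  3  5
At index 8 the value is 4.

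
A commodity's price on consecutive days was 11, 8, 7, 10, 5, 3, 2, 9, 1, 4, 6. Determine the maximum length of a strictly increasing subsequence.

Let dp[i] be the length of the longest such subsequence ending at index i:
i:      1  2  3  4  5  6  7  8  9 10 11
a[i]:  11  8  7 10  5  3  2  9  1  4  6
dp:     1  1  1  2  1  1  1  2  1  2  3
Maximum dp value is 3.

3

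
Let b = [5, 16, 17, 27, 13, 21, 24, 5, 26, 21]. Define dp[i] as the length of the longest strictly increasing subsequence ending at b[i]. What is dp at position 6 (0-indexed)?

5

dp[i] = 1 + max{dp[j] : j<i, b[j]<b[i]} (or 1 if no such j):
i:      0  1  2  3  4  5  6  7  8  9
b[i]:   5 16 17 27 13 21 24  5 26 21
dp:     1  2  3  4  2  4  5  1  6  4
At index 6 the value is 5.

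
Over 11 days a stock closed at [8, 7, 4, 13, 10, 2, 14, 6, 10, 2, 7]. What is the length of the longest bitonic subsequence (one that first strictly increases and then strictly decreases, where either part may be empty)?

inc[i] = longest strictly increasing subsequence ending at i; dec[i] = longest strictly decreasing subsequence starting at i:
i:      1  2  3  4  5  6  7  8  9 10 11
a[i]:   8  7  4 13 10  2 14  6 10  2  7
inc:    1  1  1  2  2  1  3  2  3  1  3
dec:    4  3  2  4  3  1  3  2  2  1  1
Best peak at i=4 (value 13): inc=2, dec=4, length 2+4−1 = 5.

5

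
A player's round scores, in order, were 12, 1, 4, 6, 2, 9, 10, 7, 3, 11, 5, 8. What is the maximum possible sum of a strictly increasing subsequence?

41

Let S[i] be the best sum of a strictly increasing subsequence ending at i:
i:      1  2  3  4  5  6  7  8  9 10 11 12
a[i]:  12  1  4  6  2  9 10  7  3 11  5  8
S:     12  1  5 11  3 20 30 18  6 41 11 26
Maximum is 41 (e.g. 1 + 4 + 6 + 9 + 10 + 11).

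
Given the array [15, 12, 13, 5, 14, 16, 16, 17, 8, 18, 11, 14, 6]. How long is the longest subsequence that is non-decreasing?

7

Track the smallest tail for each achievable length (allowing ties):
15 → extends → [15]
12 → replaces 15 → [12]
13 → extends → [12, 13]
5 → replaces 12 → [5, 13]
14 → extends → [5, 13, 14]
16 → extends → [5, 13, 14, 16]
16 → extends → [5, 13, 14, 16, 16]
17 → extends → [5, 13, 14, 16, 16, 17]
8 → replaces 13 → [5, 8, 14, 16, 16, 17]
18 → extends → [5, 8, 14, 16, 16, 17, 18]
11 → replaces 14 → [5, 8, 11, 16, 16, 17, 18]
14 → replaces 16 → [5, 8, 11, 14, 16, 17, 18]
6 → replaces 8 → [5, 6, 11, 14, 16, 17, 18]
Seven tails, so the longest non-decreasing subsequence has length 7 (e.g. 12, 13, 14, 16, 16, 17, 18).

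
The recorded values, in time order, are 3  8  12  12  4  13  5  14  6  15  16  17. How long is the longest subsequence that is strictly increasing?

8

Let dp[i] be the length of the longest such subsequence ending at index i:
i:      1  2  3  4  5  6  7  8  9 10 11 12
a[i]:   3  8 12 12  4 13  5 14  6 15 16 17
dp:     1  2  3  3  2  4  3  5  4  6  7  8
Maximum dp value is 8.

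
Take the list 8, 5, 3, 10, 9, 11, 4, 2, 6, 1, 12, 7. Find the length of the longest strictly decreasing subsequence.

Let dp[i] be the longest strictly decreasing subsequence ending at i:
i:      1  2  3  4  5  6  7  8  9 10 11 12
a[i]:   8  5  3 10  9 11  4  2  6  1 12  7
dp:     1  2  3  1  2  1  3  4  3  5  1  3
Maximum is 5.

5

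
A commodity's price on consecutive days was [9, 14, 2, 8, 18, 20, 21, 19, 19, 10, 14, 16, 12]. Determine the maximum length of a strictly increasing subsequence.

5

Track the smallest tail for each achievable length (strict):
9 → extends → [9]
14 → extends → [9, 14]
2 → replaces 9 → [2, 14]
8 → replaces 14 → [2, 8]
18 → extends → [2, 8, 18]
20 → extends → [2, 8, 18, 20]
21 → extends → [2, 8, 18, 20, 21]
19 → replaces 20 → [2, 8, 18, 19, 21]
19 → already a tail → [2, 8, 18, 19, 21]
10 → replaces 18 → [2, 8, 10, 19, 21]
14 → replaces 19 → [2, 8, 10, 14, 21]
16 → replaces 21 → [2, 8, 10, 14, 16]
12 → replaces 14 → [2, 8, 10, 12, 16]
Five tails, so the longest strictly increasing subsequence has length 5 (e.g. 9, 14, 18, 20, 21).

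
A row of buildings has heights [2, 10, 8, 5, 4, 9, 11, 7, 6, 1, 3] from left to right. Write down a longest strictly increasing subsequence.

Patience tails give the LIS length; then backtrack through the dp parents:
2 → extends → [2]
10 → extends → [2, 10]
8 → replaces 10 → [2, 8]
5 → replaces 8 → [2, 5]
4 → replaces 5 → [2, 4]
9 → extends → [2, 4, 9]
11 → extends → [2, 4, 9, 11]
7 → replaces 9 → [2, 4, 7, 11]
6 → replaces 7 → [2, 4, 6, 11]
1 → replaces 2 → [1, 4, 6, 11]
3 → replaces 4 → [1, 3, 6, 11]
Length 4; one witness is 2, 8, 9, 11.

2, 8, 9, 11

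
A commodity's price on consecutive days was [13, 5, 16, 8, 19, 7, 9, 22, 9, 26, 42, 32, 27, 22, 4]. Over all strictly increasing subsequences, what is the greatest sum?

138

Let S[i] be the best sum of a strictly increasing subsequence ending at i:
i:       1   2   3   4   5   6   7   8   9  10  11  12  13  14  15
a[i]:   13   5  16   8  19   7   9  22   9  26  42  32  27  22   4
S:      13   5  29  13  48  12  22  70  22  96 138 128 123  70   4
Maximum is 138 (e.g. 13 + 16 + 19 + 22 + 26 + 42).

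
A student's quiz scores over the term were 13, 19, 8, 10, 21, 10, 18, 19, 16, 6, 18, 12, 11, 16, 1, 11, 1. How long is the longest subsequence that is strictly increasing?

Track the smallest tail for each achievable length (strict):
13 → extends → [13]
19 → extends → [13, 19]
8 → replaces 13 → [8, 19]
10 → replaces 19 → [8, 10]
21 → extends → [8, 10, 21]
10 → already a tail → [8, 10, 21]
18 → replaces 21 → [8, 10, 18]
19 → extends → [8, 10, 18, 19]
16 → replaces 18 → [8, 10, 16, 19]
6 → replaces 8 → [6, 10, 16, 19]
18 → replaces 19 → [6, 10, 16, 18]
12 → replaces 16 → [6, 10, 12, 18]
11 → replaces 12 → [6, 10, 11, 18]
16 → replaces 18 → [6, 10, 11, 16]
1 → replaces 6 → [1, 10, 11, 16]
11 → already a tail → [1, 10, 11, 16]
1 → already a tail → [1, 10, 11, 16]
Four tails, so the longest strictly increasing subsequence has length 4 (e.g. 8, 10, 18, 19).

4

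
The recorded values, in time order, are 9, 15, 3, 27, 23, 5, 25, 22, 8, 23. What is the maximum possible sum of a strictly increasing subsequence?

72

Let S[i] be the best sum of a strictly increasing subsequence ending at i:
i:      1  2  3  4  5  6  7  8  9 10
a[i]:   9 15  3 27 23  5 25 22  8 23
S:      9 24  3 51 47  8 72 46 16 69
Maximum is 72 (e.g. 9 + 15 + 23 + 25).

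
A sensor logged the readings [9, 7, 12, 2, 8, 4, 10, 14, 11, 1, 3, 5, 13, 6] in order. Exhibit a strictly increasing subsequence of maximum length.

Patience tails give the LIS length; then backtrack through the dp parents:
9 → extends → [9]
7 → replaces 9 → [7]
12 → extends → [7, 12]
2 → replaces 7 → [2, 12]
8 → replaces 12 → [2, 8]
4 → replaces 8 → [2, 4]
10 → extends → [2, 4, 10]
14 → extends → [2, 4, 10, 14]
11 → replaces 14 → [2, 4, 10, 11]
1 → replaces 2 → [1, 4, 10, 11]
3 → replaces 4 → [1, 3, 10, 11]
5 → replaces 10 → [1, 3, 5, 11]
13 → extends → [1, 3, 5, 11, 13]
6 → replaces 11 → [1, 3, 5, 6, 13]
Length 5; one witness is 7, 8, 10, 11, 13.

7, 8, 10, 11, 13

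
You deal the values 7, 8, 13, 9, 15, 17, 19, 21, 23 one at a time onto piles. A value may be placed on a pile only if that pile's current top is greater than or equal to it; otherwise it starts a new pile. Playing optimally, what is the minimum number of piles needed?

Place each on the leftmost legal pile:
7 → new pile 1 (tops now [7])
8 → new pile 2 (tops now [7, 8])
13 → new pile 3 (tops now [7, 8, 13])
9 → pile 3 (tops now [7, 8, 9])
15 → new pile 4 (tops now [7, 8, 9, 15])
17 → new pile 5 (tops now [7, 8, 9, 15, 17])
19 → new pile 6 (tops now [7, 8, 9, 15, 17, 19])
21 → new pile 7 (tops now [7, 8, 9, 15, 17, 19, 21])
23 → new pile 8 (tops now [7, 8, 9, 15, 17, 19, 21, 23])
Eight piles.

8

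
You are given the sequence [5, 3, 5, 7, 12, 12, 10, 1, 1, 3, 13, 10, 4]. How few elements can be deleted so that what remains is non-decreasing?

7

Fewest deletions = n − (longest non-decreasing subsequence).
Patience tails:
5 → extends → [5]
3 → replaces 5 → [3]
5 → extends → [3, 5]
7 → extends → [3, 5, 7]
12 → extends → [3, 5, 7, 12]
12 → extends → [3, 5, 7, 12, 12]
10 → replaces 12 → [3, 5, 7, 10, 12]
1 → replaces 3 → [1, 5, 7, 10, 12]
1 → replaces 5 → [1, 1, 7, 10, 12]
3 → replaces 7 → [1, 1, 3, 10, 12]
13 → extends → [1, 1, 3, 10, 12, 13]
10 → replaces 12 → [1, 1, 3, 10, 10, 13]
4 → replaces 10 → [1, 1, 3, 4, 10, 13]
Longest non-decreasing subsequence has length 6, so deletions = 13 − 6 = 7.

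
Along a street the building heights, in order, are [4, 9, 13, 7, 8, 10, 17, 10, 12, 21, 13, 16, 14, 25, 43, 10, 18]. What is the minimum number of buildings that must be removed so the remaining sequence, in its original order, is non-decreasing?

7

Fewest deletions = n − (longest non-decreasing subsequence).
Patience tails:
4 → extends → [4]
9 → extends → [4, 9]
13 → extends → [4, 9, 13]
7 → replaces 9 → [4, 7, 13]
8 → replaces 13 → [4, 7, 8]
10 → extends → [4, 7, 8, 10]
17 → extends → [4, 7, 8, 10, 17]
10 → replaces 17 → [4, 7, 8, 10, 10]
12 → extends → [4, 7, 8, 10, 10, 12]
21 → extends → [4, 7, 8, 10, 10, 12, 21]
13 → replaces 21 → [4, 7, 8, 10, 10, 12, 13]
16 → extends → [4, 7, 8, 10, 10, 12, 13, 16]
14 → replaces 16 → [4, 7, 8, 10, 10, 12, 13, 14]
25 → extends → [4, 7, 8, 10, 10, 12, 13, 14, 25]
43 → extends → [4, 7, 8, 10, 10, 12, 13, 14, 25, 43]
10 → replaces 12 → [4, 7, 8, 10, 10, 10, 13, 14, 25, 43]
18 → replaces 25 → [4, 7, 8, 10, 10, 10, 13, 14, 18, 43]
Longest non-decreasing subsequence has length 10, so deletions = 17 − 10 = 7.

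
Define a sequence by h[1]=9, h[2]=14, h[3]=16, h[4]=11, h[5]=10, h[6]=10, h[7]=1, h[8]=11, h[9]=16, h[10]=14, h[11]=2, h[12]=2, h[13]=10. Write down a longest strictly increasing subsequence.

Patience tails give the LIS length; then backtrack through the dp parents:
9 → extends → [9]
14 → extends → [9, 14]
16 → extends → [9, 14, 16]
11 → replaces 14 → [9, 11, 16]
10 → replaces 11 → [9, 10, 16]
10 → already a tail → [9, 10, 16]
1 → replaces 9 → [1, 10, 16]
11 → replaces 16 → [1, 10, 11]
16 → extends → [1, 10, 11, 16]
14 → replaces 16 → [1, 10, 11, 14]
2 → replaces 10 → [1, 2, 11, 14]
2 → already a tail → [1, 2, 11, 14]
10 → replaces 11 → [1, 2, 10, 14]
Length 4; one witness is 9, 10, 11, 16.

9, 10, 11, 16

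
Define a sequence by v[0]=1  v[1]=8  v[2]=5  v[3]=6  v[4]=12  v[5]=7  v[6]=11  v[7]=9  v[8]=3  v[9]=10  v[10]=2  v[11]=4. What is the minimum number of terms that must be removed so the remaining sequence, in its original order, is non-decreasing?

Fewest deletions = n − (longest non-decreasing subsequence).
i:      0  1  2  3  4  5  6  7  8  9 10 11
v[i]:   1  8  5  6 12  7 11  9  3 10  2  4
dp:     1  2  2  3  4  4  5  5  2  6  2  3
max dp = 6, so deletions = 12 − 6 = 6.

6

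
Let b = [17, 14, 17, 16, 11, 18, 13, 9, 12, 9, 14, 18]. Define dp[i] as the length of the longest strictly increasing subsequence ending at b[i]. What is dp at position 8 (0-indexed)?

2

dp[i] = 1 + max{dp[j] : j<i, b[j]<b[i]} (or 1 if no such j):
i:      0  1  2  3  4  5  6  7  8  9 10 11
b[i]:  17 14 17 16 11 18 13  9 12  9 14 18
dp:     1  1  2  2  1  3  2  1  2  1  3  4
At index 8 the value is 2.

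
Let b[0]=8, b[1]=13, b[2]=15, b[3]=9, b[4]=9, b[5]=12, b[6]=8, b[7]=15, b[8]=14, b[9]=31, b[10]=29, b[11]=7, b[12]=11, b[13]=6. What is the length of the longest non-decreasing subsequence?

Let dp[i] be the length of the longest such subsequence ending at index i:
i:      0  1  2  3  4  5  6  7  8  9 10 11 12 13
b[i]:   8 13 15  9  9 12  8 15 14 31 29  7 11  6
dp:     1  2  3  2  3  4  2  5  5  6  6  1  4  1
Maximum dp value is 6.

6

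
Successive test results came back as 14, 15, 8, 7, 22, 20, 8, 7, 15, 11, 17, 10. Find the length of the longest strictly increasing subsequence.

4

Track the smallest tail for each achievable length (strict):
14 → extends → [14]
15 → extends → [14, 15]
8 → replaces 14 → [8, 15]
7 → replaces 8 → [7, 15]
22 → extends → [7, 15, 22]
20 → replaces 22 → [7, 15, 20]
8 → replaces 15 → [7, 8, 20]
7 → already a tail → [7, 8, 20]
15 → replaces 20 → [7, 8, 15]
11 → replaces 15 → [7, 8, 11]
17 → extends → [7, 8, 11, 17]
10 → replaces 11 → [7, 8, 10, 17]
Four tails, so the longest strictly increasing subsequence has length 4 (e.g. 7, 8, 15, 17).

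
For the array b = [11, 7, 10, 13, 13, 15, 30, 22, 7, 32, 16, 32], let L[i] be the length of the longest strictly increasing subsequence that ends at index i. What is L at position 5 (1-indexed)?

3

dp[i] = 1 + max{dp[j] : j<i, b[j]<b[i]} (or 1 if no such j):
i:      1  2  3  4  5  6  7  8  9 10 11 12
b[i]:  11  7 10 13 13 15 30 22  7 32 16 32
dp:     1  1  2  3  3  4  5  5  1  6  5  6
At index 5 the value is 3.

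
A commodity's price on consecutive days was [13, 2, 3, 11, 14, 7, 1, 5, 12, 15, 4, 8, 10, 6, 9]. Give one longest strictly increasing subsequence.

Patience tails give the LIS length; then backtrack through the dp parents:
13 → extends → [13]
2 → replaces 13 → [2]
3 → extends → [2, 3]
11 → extends → [2, 3, 11]
14 → extends → [2, 3, 11, 14]
7 → replaces 11 → [2, 3, 7, 14]
1 → replaces 2 → [1, 3, 7, 14]
5 → replaces 7 → [1, 3, 5, 14]
12 → replaces 14 → [1, 3, 5, 12]
15 → extends → [1, 3, 5, 12, 15]
4 → replaces 5 → [1, 3, 4, 12, 15]
8 → replaces 12 → [1, 3, 4, 8, 15]
10 → replaces 15 → [1, 3, 4, 8, 10]
6 → replaces 8 → [1, 3, 4, 6, 10]
9 → replaces 10 → [1, 3, 4, 6, 9]
Length 5; one witness is 2, 3, 11, 14, 15.

2, 3, 11, 14, 15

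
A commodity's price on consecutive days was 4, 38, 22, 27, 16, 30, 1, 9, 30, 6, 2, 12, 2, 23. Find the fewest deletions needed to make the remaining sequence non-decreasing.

9

Fewest deletions = n − (longest non-decreasing subsequence).
Patience tails:
4 → extends → [4]
38 → extends → [4, 38]
22 → replaces 38 → [4, 22]
27 → extends → [4, 22, 27]
16 → replaces 22 → [4, 16, 27]
30 → extends → [4, 16, 27, 30]
1 → replaces 4 → [1, 16, 27, 30]
9 → replaces 16 → [1, 9, 27, 30]
30 → extends → [1, 9, 27, 30, 30]
6 → replaces 9 → [1, 6, 27, 30, 30]
2 → replaces 6 → [1, 2, 27, 30, 30]
12 → replaces 27 → [1, 2, 12, 30, 30]
2 → replaces 12 → [1, 2, 2, 30, 30]
23 → replaces 30 → [1, 2, 2, 23, 30]
Longest non-decreasing subsequence has length 5, so deletions = 14 − 5 = 9.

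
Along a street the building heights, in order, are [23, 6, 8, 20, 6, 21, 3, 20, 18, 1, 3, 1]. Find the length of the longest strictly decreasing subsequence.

Let dp[i] be the longest strictly decreasing subsequence ending at i:
i:      1  2  3  4  5  6  7  8  9 10 11 12
a[i]:  23  6  8 20  6 21  3 20 18  1  3  1
dp:     1  2  2  2  3  2  4  3  4  5  5  6
Maximum is 6.

6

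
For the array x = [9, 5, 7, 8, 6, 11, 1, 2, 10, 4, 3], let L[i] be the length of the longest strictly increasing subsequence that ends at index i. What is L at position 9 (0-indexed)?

dp[i] = 1 + max{dp[j] : j<i, x[j]<x[i]} (or 1 if no such j):
i:      0  1  2  3  4  5  6  7  8  9 10
x[i]:   9  5  7  8  6 11  1  2 10  4  3
dp:     1  1  2  3  2  4  1  2  4  3  3
At index 9 the value is 3.

3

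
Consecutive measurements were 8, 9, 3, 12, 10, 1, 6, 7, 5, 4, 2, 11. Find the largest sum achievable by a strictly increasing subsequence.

Let S[i] be the best sum of a strictly increasing subsequence ending at i:
i:      1  2  3  4  5  6  7  8  9 10 11 12
a[i]:   8  9  3 12 10  1  6  7  5  4  2 11
S:      8 17  3 29 27  1  9 16  8  7  3 38
Maximum is 38 (e.g. 8 + 9 + 10 + 11).

38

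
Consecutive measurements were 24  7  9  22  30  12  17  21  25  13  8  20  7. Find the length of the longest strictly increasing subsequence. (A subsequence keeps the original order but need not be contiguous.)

6

Let dp[i] be the length of the longest such subsequence ending at index i:
i:      1  2  3  4  5  6  7  8  9 10 11 12 13
a[i]:  24  7  9 22 30 12 17 21 25 13  8 20  7
dp:     1  1  2  3  4  3  4  5  6  4  2  5  1
Maximum dp value is 6.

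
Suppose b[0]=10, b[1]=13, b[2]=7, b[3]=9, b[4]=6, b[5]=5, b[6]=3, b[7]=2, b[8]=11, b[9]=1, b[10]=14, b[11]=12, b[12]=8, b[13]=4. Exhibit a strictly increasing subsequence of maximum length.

7, 9, 11, 14

Patience tails give the LIS length; then backtrack through the dp parents:
10 → extends → [10]
13 → extends → [10, 13]
7 → replaces 10 → [7, 13]
9 → replaces 13 → [7, 9]
6 → replaces 7 → [6, 9]
5 → replaces 6 → [5, 9]
3 → replaces 5 → [3, 9]
2 → replaces 3 → [2, 9]
11 → extends → [2, 9, 11]
1 → replaces 2 → [1, 9, 11]
14 → extends → [1, 9, 11, 14]
12 → replaces 14 → [1, 9, 11, 12]
8 → replaces 9 → [1, 8, 11, 12]
4 → replaces 8 → [1, 4, 11, 12]
Length 4; one witness is 7, 9, 11, 14.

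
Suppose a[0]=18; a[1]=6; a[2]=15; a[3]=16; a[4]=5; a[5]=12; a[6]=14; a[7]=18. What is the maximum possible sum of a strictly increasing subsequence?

55

Let S[i] be the best sum of a strictly increasing subsequence ending at i:
i:      0  1  2  3  4  5  6  7
a[i]:  18  6 15 16  5 12 14 18
S:     18  6 21 37  5 18 32 55
Maximum is 55 (e.g. 6 + 15 + 16 + 18).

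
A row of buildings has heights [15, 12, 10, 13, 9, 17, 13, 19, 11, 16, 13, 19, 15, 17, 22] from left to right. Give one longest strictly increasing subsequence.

10, 11, 13, 15, 17, 22

Patience tails give the LIS length; then backtrack through the dp parents:
15 → extends → [15]
12 → replaces 15 → [12]
10 → replaces 12 → [10]
13 → extends → [10, 13]
9 → replaces 10 → [9, 13]
17 → extends → [9, 13, 17]
13 → already a tail → [9, 13, 17]
19 → extends → [9, 13, 17, 19]
11 → replaces 13 → [9, 11, 17, 19]
16 → replaces 17 → [9, 11, 16, 19]
13 → replaces 16 → [9, 11, 13, 19]
19 → already a tail → [9, 11, 13, 19]
15 → replaces 19 → [9, 11, 13, 15]
17 → extends → [9, 11, 13, 15, 17]
22 → extends → [9, 11, 13, 15, 17, 22]
Length 6; one witness is 10, 11, 13, 15, 17, 22.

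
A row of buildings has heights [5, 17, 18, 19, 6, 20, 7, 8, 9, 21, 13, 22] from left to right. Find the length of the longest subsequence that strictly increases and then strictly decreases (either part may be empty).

inc[i] = longest strictly increasing subsequence ending at i; dec[i] = longest strictly decreasing subsequence starting at i:
i:      1  2  3  4  5  6  7  8  9 10 11 12
a[i]:   5 17 18 19  6 20  7  8  9 21 13 22
inc:    1  2  3  4  2  5  3  4  5  6  6  7
dec:    1  2  2  2  1  2  1  1  1  2  1  1
Best peak at i=10 (value 21): inc=6, dec=2, length 6+2−1 = 7.

7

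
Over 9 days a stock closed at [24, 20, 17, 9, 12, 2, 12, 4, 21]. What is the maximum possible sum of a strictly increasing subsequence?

Let S[i] be the best sum of a strictly increasing subsequence ending at i:
i:      1  2  3  4  5  6  7  8  9
a[i]:  24 20 17  9 12  2 12  4 21
S:     24 20 17  9 21  2 21  6 42
Maximum is 42 (e.g. 9 + 12 + 21).

42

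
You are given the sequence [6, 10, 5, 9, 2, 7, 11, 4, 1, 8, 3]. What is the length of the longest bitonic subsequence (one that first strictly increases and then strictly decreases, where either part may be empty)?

inc[i] = longest strictly increasing subsequence ending at i; dec[i] = longest strictly decreasing subsequence starting at i:
i:      1  2  3  4  5  6  7  8  9 10 11
a[i]:   6 10  5  9  2  7 11  4  1  8  3
inc:    1  2  1  2  1  2  3  2  1  3  2
dec:    4  5  3  4  2  3  3  2  1  2  1
Best peak at i=2 (value 10): inc=2, dec=5, length 2+5−1 = 6.

6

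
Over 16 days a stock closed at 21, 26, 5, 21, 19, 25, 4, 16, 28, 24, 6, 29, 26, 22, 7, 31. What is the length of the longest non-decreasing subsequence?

Track the smallest tail for each achievable length (allowing ties):
21 → extends → [21]
26 → extends → [21, 26]
5 → replaces 21 → [5, 26]
21 → replaces 26 → [5, 21]
19 → replaces 21 → [5, 19]
25 → extends → [5, 19, 25]
4 → replaces 5 → [4, 19, 25]
16 → replaces 19 → [4, 16, 25]
28 → extends → [4, 16, 25, 28]
24 → replaces 25 → [4, 16, 24, 28]
6 → replaces 16 → [4, 6, 24, 28]
29 → extends → [4, 6, 24, 28, 29]
26 → replaces 28 → [4, 6, 24, 26, 29]
22 → replaces 24 → [4, 6, 22, 26, 29]
7 → replaces 22 → [4, 6, 7, 26, 29]
31 → extends → [4, 6, 7, 26, 29, 31]
Six tails, so the longest non-decreasing subsequence has length 6 (e.g. 21, 21, 25, 28, 29, 31).

6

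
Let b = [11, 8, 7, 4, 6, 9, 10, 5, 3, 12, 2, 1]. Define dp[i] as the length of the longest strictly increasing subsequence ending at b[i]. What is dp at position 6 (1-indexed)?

3

dp[i] = 1 + max{dp[j] : j<i, b[j]<b[i]} (or 1 if no such j):
i:      1  2  3  4  5  6  7  8  9 10 11 12
b[i]:  11  8  7  4  6  9 10  5  3 12  2  1
dp:     1  1  1  1  2  3  4  2  1  5  1  1
At index 6 the value is 3.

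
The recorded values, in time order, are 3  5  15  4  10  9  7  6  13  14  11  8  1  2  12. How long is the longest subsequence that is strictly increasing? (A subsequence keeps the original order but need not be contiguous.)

5

Track the smallest tail for each achievable length (strict):
3 → extends → [3]
5 → extends → [3, 5]
15 → extends → [3, 5, 15]
4 → replaces 5 → [3, 4, 15]
10 → replaces 15 → [3, 4, 10]
9 → replaces 10 → [3, 4, 9]
7 → replaces 9 → [3, 4, 7]
6 → replaces 7 → [3, 4, 6]
13 → extends → [3, 4, 6, 13]
14 → extends → [3, 4, 6, 13, 14]
11 → replaces 13 → [3, 4, 6, 11, 14]
8 → replaces 11 → [3, 4, 6, 8, 14]
1 → replaces 3 → [1, 4, 6, 8, 14]
2 → replaces 4 → [1, 2, 6, 8, 14]
12 → replaces 14 → [1, 2, 6, 8, 12]
Five tails, so the longest strictly increasing subsequence has length 5 (e.g. 3, 5, 10, 13, 14).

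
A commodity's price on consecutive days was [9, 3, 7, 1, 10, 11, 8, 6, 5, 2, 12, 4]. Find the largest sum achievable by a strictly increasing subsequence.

Let S[i] be the best sum of a strictly increasing subsequence ending at i:
i:      1  2  3  4  5  6  7  8  9 10 11 12
a[i]:   9  3  7  1 10 11  8  6  5  2 12  4
S:      9  3 10  1 20 31 18  9  8  3 43  7
Maximum is 43 (e.g. 3 + 7 + 10 + 11 + 12).

43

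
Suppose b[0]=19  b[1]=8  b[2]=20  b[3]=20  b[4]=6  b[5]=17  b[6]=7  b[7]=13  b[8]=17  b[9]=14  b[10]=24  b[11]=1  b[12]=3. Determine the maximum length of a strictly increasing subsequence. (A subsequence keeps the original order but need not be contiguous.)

5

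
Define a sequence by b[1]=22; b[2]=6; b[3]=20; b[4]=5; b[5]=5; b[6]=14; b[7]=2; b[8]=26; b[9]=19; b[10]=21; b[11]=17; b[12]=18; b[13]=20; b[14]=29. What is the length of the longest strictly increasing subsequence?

6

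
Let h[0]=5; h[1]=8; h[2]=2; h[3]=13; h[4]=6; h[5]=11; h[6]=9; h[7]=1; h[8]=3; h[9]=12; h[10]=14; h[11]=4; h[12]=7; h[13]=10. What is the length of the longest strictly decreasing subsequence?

4

Negate each value so 'decreasing' becomes 'increasing', then run patience tails on the negated sequence:
-5 → extends → [-5]
-8 → replaces -5 → [-8]
-2 → extends → [-8, -2]
-13 → replaces -8 → [-13, -2]
-6 → replaces -2 → [-13, -6]
-11 → replaces -6 → [-13, -11]
-9 → extends → [-13, -11, -9]
-1 → extends → [-13, -11, -9, -1]
-3 → replaces -1 → [-13, -11, -9, -3]
-12 → replaces -11 → [-13, -12, -9, -3]
-14 → replaces -13 → [-14, -12, -9, -3]
-4 → replaces -3 → [-14, -12, -9, -4]
-7 → replaces -4 → [-14, -12, -9, -7]
-10 → replaces -9 → [-14, -12, -10, -7]
Four tails, so the longest strictly decreasing subsequence of the original has length 4.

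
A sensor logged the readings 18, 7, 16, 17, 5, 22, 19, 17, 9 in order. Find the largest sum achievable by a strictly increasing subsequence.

Let S[i] be the best sum of a strictly increasing subsequence ending at i:
i:      1  2  3  4  5  6  7  8  9
a[i]:  18  7 16 17  5 22 19 17  9
S:     18  7 23 40  5 62 59 40 16
Maximum is 62 (e.g. 7 + 16 + 17 + 22).

62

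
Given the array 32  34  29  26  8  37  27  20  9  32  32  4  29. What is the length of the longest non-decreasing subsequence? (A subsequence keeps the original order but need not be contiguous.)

Track the smallest tail for each achievable length (allowing ties):
32 → extends → [32]
34 → extends → [32, 34]
29 → replaces 32 → [29, 34]
26 → replaces 29 → [26, 34]
8 → replaces 26 → [8, 34]
37 → extends → [8, 34, 37]
27 → replaces 34 → [8, 27, 37]
20 → replaces 27 → [8, 20, 37]
9 → replaces 20 → [8, 9, 37]
32 → replaces 37 → [8, 9, 32]
32 → extends → [8, 9, 32, 32]
4 → replaces 8 → [4, 9, 32, 32]
29 → replaces 32 → [4, 9, 29, 32]
Four tails, so the longest non-decreasing subsequence has length 4 (e.g. 26, 27, 32, 32).

4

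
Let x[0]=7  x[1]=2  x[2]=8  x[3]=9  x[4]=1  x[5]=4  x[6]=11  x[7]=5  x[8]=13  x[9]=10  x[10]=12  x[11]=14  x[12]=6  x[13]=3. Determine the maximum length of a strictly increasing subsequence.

6

Track the smallest tail for each achievable length (strict):
7 → extends → [7]
2 → replaces 7 → [2]
8 → extends → [2, 8]
9 → extends → [2, 8, 9]
1 → replaces 2 → [1, 8, 9]
4 → replaces 8 → [1, 4, 9]
11 → extends → [1, 4, 9, 11]
5 → replaces 9 → [1, 4, 5, 11]
13 → extends → [1, 4, 5, 11, 13]
10 → replaces 11 → [1, 4, 5, 10, 13]
12 → replaces 13 → [1, 4, 5, 10, 12]
14 → extends → [1, 4, 5, 10, 12, 14]
6 → replaces 10 → [1, 4, 5, 6, 12, 14]
3 → replaces 4 → [1, 3, 5, 6, 12, 14]
Six tails, so the longest strictly increasing subsequence has length 6 (e.g. 7, 8, 9, 11, 13, 14).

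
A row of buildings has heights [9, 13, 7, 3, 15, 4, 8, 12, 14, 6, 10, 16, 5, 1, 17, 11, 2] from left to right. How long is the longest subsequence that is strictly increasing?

7

Track the smallest tail for each achievable length (strict):
9 → extends → [9]
13 → extends → [9, 13]
7 → replaces 9 → [7, 13]
3 → replaces 7 → [3, 13]
15 → extends → [3, 13, 15]
4 → replaces 13 → [3, 4, 15]
8 → replaces 15 → [3, 4, 8]
12 → extends → [3, 4, 8, 12]
14 → extends → [3, 4, 8, 12, 14]
6 → replaces 8 → [3, 4, 6, 12, 14]
10 → replaces 12 → [3, 4, 6, 10, 14]
16 → extends → [3, 4, 6, 10, 14, 16]
5 → replaces 6 → [3, 4, 5, 10, 14, 16]
1 → replaces 3 → [1, 4, 5, 10, 14, 16]
17 → extends → [1, 4, 5, 10, 14, 16, 17]
11 → replaces 14 → [1, 4, 5, 10, 11, 16, 17]
2 → replaces 4 → [1, 2, 5, 10, 11, 16, 17]
Seven tails, so the longest strictly increasing subsequence has length 7 (e.g. 3, 4, 8, 12, 14, 16, 17).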